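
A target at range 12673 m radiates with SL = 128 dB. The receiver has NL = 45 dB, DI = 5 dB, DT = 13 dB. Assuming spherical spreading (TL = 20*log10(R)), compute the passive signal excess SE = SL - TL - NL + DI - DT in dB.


Step 1: TL = 20*log10(12673) = 82.06 dB
Step 2: SE = 128 - 82.06 - 45 + 5 - 13 = -7.06

-7.06 dB


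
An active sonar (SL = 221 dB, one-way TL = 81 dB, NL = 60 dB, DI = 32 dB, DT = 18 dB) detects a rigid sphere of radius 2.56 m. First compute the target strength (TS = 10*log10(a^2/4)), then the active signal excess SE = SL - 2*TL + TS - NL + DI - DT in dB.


Step 1: TS = 10*log10(2.56^2/4) = 2.14 dB
Step 2: SE = SL - 2*TL + TS - NL + DI - DT = 221 - 2*81 + (2.14) - 60 + 32 - 18 = 15.14

15.14 dB


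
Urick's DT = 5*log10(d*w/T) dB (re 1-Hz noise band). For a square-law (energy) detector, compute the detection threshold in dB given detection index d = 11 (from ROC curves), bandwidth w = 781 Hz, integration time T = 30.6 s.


DT = 5*log10(d*w/T) = 5*log10(11 * 781 / 30.6) = 5*log10(280.75) = 12.24

12.24 dB


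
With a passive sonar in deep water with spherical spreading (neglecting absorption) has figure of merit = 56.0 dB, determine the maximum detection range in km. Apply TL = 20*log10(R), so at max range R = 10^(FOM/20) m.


At max range FOM = TL, so 20*log10(R) = 56.0
R = 10^(56.0/20) = 630.96 m = 0.63 km

0.63 km


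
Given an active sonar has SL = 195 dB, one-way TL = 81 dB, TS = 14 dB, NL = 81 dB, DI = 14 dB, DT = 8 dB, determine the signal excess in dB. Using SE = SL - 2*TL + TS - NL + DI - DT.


SE = SL - 2*TL + TS - NL + DI - DT = 195 - 2*81 + (14) - 81 + 14 - 8 = -28

-28 dB


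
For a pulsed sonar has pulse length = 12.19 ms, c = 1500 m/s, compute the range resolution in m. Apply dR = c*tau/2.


dR = c*tau/2 = 1500 * 12.19e-3 / 2 = 9.1425

9.1425 m


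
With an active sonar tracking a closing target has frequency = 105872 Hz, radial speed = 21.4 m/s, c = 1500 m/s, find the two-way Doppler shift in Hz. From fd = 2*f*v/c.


fd = 2*f*v/c = 2 * 105872 * 21.4 / 1500 = 3020.88

3020.88 Hz


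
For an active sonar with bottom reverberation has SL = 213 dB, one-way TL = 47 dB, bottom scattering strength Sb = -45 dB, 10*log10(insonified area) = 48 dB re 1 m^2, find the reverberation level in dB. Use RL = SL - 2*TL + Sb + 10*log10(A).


RL = SL - 2*TL + Sb + 10*log10(A) = 213 - 2*47 + (-45) + 48 = 122

122 dB


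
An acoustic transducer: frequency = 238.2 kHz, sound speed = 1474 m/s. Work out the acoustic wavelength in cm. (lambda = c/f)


0.62 cm


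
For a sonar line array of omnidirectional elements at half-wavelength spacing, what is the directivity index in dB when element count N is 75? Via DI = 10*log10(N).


18.75 dB


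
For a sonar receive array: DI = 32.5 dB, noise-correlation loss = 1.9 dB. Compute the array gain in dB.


AG = DI - L_corr = 32.5 - 1.9 = 30.6

30.6 dB


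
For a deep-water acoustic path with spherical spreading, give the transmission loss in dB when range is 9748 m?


79.78 dB


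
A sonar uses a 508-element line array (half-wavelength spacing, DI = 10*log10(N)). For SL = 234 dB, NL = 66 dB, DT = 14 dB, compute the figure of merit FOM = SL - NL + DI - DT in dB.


181.06 dB


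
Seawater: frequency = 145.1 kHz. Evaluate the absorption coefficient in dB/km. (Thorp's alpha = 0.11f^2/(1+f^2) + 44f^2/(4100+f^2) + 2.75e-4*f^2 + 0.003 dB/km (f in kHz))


f^2 = 21054.01
alpha = 0.11*21054.01/(1+21054.01) + 44*21054.01/(4100+21054.01) + 2.75e-4*21054.01 + 0.003 = 42.731

42.731 dB/km


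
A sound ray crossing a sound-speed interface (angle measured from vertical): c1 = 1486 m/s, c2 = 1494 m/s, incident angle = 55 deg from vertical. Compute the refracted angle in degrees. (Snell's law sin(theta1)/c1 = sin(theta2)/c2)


sin(theta2) = (c2/c1)*sin(theta1) = (1494/1486)*sin(55 deg) = 0.82356
theta2 = arcsin(0.82356) = 55.44

55.44 deg


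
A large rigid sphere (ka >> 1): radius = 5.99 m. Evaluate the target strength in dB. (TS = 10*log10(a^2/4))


9.53 dB


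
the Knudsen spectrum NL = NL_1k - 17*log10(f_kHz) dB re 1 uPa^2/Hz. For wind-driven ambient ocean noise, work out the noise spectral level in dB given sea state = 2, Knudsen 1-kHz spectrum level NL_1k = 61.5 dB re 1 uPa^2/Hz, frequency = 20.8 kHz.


NL = NL_1k - 17*log10(f_kHz) = 61.5 - 17*log10(20.8) = 61.5 - (22.41) = 39.09

39.09 dB


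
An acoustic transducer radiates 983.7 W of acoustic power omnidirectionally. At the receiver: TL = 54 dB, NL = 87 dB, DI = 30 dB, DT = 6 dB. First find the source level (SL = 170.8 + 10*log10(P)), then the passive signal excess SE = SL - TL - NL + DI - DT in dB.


Step 1: SL = 170.8 + 10*log10(983.7) = 200.73 dB
Step 2: SE = SL - TL - NL + DI - DT = 200.73 - 54 - 87 + 30 - 6 = 83.73

83.73 dB


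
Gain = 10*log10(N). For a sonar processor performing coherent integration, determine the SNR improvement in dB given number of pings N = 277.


Gain = 10*log10(277) = 24.42

24.42 dB


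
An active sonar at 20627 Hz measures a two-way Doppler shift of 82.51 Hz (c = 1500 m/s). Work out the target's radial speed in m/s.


From fd = 2*f*v/c, v = c*fd/(2*f) = 1500 * 82.51 / (2*20627) = 3.0

3.0 m/s


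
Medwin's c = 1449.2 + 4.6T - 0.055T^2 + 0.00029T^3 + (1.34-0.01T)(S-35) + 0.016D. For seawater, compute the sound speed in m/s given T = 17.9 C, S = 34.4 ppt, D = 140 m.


c = 1449.2 + 4.6*17.9 - 0.055*17.9^2 + 0.00029*17.9^3 + (1.34 - 0.01*17.9)*(34.4 - 35) + 0.016*140 = 1517.12

1517.12 m/s


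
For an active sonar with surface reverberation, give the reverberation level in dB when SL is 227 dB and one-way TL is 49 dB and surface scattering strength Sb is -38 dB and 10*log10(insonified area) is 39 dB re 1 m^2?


RL = SL - 2*TL + Sb + 10*log10(A) = 227 - 2*49 + (-38) + 39 = 130

130 dB


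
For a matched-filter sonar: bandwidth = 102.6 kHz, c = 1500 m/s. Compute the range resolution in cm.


dR = c/(2*BW) = 1500 / (2 * 102.6e3) = 0.0073 m = 0.73 cm

0.73 cm


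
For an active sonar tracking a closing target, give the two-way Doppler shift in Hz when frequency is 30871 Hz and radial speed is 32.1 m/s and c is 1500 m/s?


fd = 2*f*v/c = 2 * 30871 * 32.1 / 1500 = 1321.28

1321.28 Hz


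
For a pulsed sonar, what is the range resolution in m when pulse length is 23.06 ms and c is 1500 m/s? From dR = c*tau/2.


17.295 m


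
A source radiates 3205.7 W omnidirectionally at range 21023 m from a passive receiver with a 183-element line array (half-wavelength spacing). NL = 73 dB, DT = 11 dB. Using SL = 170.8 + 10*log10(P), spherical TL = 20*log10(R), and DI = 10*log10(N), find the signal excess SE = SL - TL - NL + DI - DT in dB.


Step 1: SL = 170.8 + 10*log10(3205.7) = 205.86 dB
Step 2: TL = 20*log10(21023) = 86.45 dB
Step 3: DI = 10*log10(183) = 22.62 dB
Step 4: SE = SL - TL - NL + DI - DT = 205.86 - 86.45 - 73 + 22.62 - 11 = 58.03

58.03 dB


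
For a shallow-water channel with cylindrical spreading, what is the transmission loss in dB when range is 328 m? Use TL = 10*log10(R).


TL = 10*log10(328) = 25.16

25.16 dB


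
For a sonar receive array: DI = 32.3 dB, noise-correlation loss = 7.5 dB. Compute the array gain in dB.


AG = DI - L_corr = 32.3 - 7.5 = 24.8

24.8 dB


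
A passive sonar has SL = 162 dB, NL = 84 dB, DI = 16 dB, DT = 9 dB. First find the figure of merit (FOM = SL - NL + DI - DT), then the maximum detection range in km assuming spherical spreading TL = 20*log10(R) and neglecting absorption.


Step 1: FOM = SL - NL + DI - DT = 162 - 84 + 16 - 9 = 85 dB
Step 2: at max range FOM = TL = 20*log10(R), so R = 10^(85/20) = 17782.79 m = 17.78 km

17.78 km


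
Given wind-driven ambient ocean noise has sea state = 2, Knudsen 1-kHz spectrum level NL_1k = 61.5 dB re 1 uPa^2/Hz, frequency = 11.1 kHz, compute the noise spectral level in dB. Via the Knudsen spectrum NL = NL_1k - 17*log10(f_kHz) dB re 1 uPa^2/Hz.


NL = NL_1k - 17*log10(f_kHz) = 61.5 - 17*log10(11.1) = 61.5 - (17.77) = 43.73

43.73 dB


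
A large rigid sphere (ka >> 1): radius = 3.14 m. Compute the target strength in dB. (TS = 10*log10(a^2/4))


TS = 10*log10(3.14^2 / 4) = 10*log10(2.4649) = 3.92

3.92 dB


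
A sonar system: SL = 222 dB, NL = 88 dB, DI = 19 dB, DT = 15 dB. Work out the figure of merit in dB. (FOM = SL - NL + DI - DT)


FOM = SL - NL + DI - DT = 222 - 88 + 19 - 15 = 138

138 dB


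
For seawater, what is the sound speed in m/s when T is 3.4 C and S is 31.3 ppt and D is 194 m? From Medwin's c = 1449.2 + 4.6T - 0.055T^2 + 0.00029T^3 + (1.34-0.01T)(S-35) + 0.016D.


c = 1449.2 + 4.6*3.4 - 0.055*3.4^2 + 0.00029*3.4^3 + (1.34 - 0.01*3.4)*(31.3 - 35) + 0.016*194 = 1462.49

1462.49 m/s


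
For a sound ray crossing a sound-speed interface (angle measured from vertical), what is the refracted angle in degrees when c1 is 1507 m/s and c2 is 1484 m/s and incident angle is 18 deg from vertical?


17.72 deg


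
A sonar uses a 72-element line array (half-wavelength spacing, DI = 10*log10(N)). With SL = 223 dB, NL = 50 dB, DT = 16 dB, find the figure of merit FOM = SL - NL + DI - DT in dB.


175.57 dB


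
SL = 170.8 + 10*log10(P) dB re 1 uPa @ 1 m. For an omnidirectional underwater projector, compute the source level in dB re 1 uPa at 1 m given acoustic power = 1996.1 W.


SL = 170.8 + 10*log10(1996.1) = 170.8 + 33.0 = 203.8

203.8 dB


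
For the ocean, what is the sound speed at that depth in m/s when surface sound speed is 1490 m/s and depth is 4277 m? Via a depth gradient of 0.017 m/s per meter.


c = 1490 + 0.017 * 4277 = 1562.709

1562.709 m/s


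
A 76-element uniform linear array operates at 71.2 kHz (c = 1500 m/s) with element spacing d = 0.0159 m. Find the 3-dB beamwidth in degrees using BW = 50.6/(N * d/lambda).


Step 1: lambda = 1500/71200 = 0.02107 m
Step 2: d/lambda = 0.0159/0.02107 = 0.7546
Step 3: BW = 50.6/(N * d/lambda) = 50.6/(76 * 0.7546) = 0.88

0.88 deg


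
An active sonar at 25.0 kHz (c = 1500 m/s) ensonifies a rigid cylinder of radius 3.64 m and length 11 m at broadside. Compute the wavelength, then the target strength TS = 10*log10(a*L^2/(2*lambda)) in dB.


Step 1: lambda = c/f = 1500/25000 = 0.06 m
Step 2: TS = 10*log10(a*L^2/(2*lambda)) = 10*log10(3.64*11^2/(2*0.06)) = 35.65

35.65 dB


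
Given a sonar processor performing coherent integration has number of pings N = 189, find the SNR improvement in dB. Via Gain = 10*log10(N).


22.76 dB


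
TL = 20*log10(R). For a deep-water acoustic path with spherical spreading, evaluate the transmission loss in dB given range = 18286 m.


85.24 dB


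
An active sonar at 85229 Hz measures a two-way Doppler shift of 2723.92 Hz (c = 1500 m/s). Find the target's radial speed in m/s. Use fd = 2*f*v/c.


From fd = 2*f*v/c, v = c*fd/(2*f) = 1500 * 2723.92 / (2*85229) = 23.97

23.97 m/s


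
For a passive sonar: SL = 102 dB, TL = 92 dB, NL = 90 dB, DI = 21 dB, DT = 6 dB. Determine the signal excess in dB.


SE = SL - TL - NL + DI - DT = 102 - 92 - 90 + 21 - 6 = -65

-65 dB


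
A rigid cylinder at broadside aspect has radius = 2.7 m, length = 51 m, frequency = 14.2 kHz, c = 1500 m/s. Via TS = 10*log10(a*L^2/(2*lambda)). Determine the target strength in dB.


lambda = 1500/14200 = 0.10563 m
TS = 10*log10(2.7*51^2/(2*0.10563)) = 45.22

45.22 dB


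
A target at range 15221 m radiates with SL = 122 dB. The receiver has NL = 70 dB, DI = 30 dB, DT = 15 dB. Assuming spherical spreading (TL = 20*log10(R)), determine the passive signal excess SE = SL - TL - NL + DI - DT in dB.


-16.65 dB


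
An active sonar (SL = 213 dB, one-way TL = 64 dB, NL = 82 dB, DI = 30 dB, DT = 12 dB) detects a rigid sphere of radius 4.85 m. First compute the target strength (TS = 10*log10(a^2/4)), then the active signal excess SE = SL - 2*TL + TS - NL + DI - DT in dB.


Step 1: TS = 10*log10(4.85^2/4) = 7.69 dB
Step 2: SE = SL - 2*TL + TS - NL + DI - DT = 213 - 2*64 + (7.69) - 82 + 30 - 12 = 28.69

28.69 dB


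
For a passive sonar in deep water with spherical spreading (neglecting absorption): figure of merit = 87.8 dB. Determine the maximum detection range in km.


24.55 km


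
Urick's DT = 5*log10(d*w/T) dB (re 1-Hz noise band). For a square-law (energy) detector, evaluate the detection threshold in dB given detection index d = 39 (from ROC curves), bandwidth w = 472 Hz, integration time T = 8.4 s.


DT = 5*log10(d*w/T) = 5*log10(39 * 472 / 8.4) = 5*log10(2191.43) = 16.7

16.7 dB


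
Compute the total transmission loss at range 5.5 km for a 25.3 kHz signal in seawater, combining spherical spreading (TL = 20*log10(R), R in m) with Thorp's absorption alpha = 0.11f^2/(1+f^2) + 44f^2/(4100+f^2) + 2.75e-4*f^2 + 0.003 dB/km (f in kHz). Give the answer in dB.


Step 1 (Thorp): alpha = 0.11*640.09/(1+640.09) + 44*640.09/(4100+640.09) + 2.75e-4*640.09 + 0.003 = 6.2305 dB/km
Step 2: TL_spread = 20*log10(5500) = 74.81 dB
Step 3: TL_abs = alpha*R = 6.2305 * 5.5 = 34.27 dB
Step 4: TL_total = 74.81 + 34.27 = 109.08

109.08 dB


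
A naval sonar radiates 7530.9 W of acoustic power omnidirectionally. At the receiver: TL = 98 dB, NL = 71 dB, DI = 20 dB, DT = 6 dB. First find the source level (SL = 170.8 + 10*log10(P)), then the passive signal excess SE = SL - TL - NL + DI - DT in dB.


Step 1: SL = 170.8 + 10*log10(7530.9) = 209.57 dB
Step 2: SE = SL - TL - NL + DI - DT = 209.57 - 98 - 71 + 20 - 6 = 54.57

54.57 dB


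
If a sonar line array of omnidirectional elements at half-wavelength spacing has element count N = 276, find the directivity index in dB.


24.41 dB


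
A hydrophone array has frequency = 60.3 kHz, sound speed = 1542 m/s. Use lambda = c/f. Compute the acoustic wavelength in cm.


2.56 cm


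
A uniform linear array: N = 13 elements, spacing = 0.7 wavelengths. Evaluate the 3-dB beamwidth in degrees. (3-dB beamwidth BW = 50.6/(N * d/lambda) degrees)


BW = 50.6 / (13 * 0.7) = 50.6 / 9.1 = 5.56

5.56 deg


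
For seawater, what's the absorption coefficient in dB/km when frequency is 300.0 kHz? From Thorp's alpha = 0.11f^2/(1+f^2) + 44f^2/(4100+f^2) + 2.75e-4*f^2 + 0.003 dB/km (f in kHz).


f^2 = 90000.0
alpha = 0.11*90000.0/(1+90000.0) + 44*90000.0/(4100+90000.0) + 2.75e-4*90000.0 + 0.003 = 66.946

66.946 dB/km


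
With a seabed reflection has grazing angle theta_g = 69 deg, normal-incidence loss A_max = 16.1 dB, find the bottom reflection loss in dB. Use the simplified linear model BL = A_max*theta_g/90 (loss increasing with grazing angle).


BL = A_max * theta_g / 90 = 16.1 * 69 / 90 = 12.34

12.34 dB


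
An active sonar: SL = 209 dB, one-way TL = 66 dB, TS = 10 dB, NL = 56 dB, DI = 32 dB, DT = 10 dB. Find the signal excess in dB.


SE = SL - 2*TL + TS - NL + DI - DT = 209 - 2*66 + (10) - 56 + 32 - 10 = 53

53 dB


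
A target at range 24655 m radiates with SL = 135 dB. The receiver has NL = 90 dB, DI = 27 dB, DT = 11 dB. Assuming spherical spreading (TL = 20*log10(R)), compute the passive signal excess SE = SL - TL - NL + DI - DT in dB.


-26.84 dB


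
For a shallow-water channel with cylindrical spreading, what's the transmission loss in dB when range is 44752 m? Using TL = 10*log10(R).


TL = 10*log10(44752) = 46.51

46.51 dB


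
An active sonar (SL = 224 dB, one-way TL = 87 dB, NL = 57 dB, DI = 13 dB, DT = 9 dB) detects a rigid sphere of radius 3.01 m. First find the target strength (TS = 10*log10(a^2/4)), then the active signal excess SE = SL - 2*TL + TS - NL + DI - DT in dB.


Step 1: TS = 10*log10(3.01^2/4) = 3.55 dB
Step 2: SE = SL - 2*TL + TS - NL + DI - DT = 224 - 2*87 + (3.55) - 57 + 13 - 9 = 0.55

0.55 dB


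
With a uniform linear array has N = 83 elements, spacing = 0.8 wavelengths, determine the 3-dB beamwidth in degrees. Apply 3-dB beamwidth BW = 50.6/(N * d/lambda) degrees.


BW = 50.6 / (83 * 0.8) = 50.6 / 66.4 = 0.76

0.76 deg


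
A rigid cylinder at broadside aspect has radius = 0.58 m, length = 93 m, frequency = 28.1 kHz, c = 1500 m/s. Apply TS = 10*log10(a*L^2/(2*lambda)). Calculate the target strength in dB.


lambda = 1500/28100 = 0.05338 m
TS = 10*log10(0.58*93^2/(2*0.05338)) = 46.72

46.72 dB


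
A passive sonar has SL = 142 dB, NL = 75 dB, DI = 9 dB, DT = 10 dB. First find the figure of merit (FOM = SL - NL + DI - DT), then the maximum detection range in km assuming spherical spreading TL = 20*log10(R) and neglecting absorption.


Step 1: FOM = SL - NL + DI - DT = 142 - 75 + 9 - 10 = 66 dB
Step 2: at max range FOM = TL = 20*log10(R), so R = 10^(66/20) = 1995.26 m = 2.0 km

2.0 km


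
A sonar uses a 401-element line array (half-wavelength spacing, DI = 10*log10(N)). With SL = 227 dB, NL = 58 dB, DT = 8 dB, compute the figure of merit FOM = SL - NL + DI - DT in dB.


187.03 dB


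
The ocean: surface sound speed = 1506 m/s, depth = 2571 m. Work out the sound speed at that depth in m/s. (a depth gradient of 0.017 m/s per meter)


c = 1506 + 0.017 * 2571 = 1549.707

1549.707 m/s


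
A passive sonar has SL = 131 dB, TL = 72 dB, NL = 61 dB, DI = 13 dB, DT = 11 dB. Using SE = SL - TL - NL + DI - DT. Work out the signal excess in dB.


SE = SL - TL - NL + DI - DT = 131 - 72 - 61 + 13 - 11 = 0

0 dB


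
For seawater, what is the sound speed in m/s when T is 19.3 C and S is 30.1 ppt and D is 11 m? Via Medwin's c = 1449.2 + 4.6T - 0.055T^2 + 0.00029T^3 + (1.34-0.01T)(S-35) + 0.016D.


1514.13 m/s


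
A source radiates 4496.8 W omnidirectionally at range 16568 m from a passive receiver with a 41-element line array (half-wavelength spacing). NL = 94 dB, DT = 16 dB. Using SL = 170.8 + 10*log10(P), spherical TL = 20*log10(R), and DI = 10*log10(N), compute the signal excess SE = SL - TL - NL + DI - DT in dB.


29.07 dB


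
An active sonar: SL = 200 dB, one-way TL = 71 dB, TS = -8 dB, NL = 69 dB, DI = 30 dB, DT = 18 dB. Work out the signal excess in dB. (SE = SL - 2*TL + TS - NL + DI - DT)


SE = SL - 2*TL + TS - NL + DI - DT = 200 - 2*71 + (-8) - 69 + 30 - 18 = -7

-7 dB


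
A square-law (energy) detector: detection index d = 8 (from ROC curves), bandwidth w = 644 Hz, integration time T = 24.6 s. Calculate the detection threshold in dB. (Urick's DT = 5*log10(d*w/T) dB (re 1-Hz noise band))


DT = 5*log10(d*w/T) = 5*log10(8 * 644 / 24.6) = 5*log10(209.43) = 11.61

11.61 dB


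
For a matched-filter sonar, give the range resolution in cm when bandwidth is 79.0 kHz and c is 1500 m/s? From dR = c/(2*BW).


dR = c/(2*BW) = 1500 / (2 * 79.0e3) = 0.0095 m = 0.95 cm

0.95 cm


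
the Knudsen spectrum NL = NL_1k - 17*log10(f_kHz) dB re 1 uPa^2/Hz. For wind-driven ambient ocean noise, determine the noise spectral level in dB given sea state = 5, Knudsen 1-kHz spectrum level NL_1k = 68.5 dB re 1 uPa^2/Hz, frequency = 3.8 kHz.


58.64 dB


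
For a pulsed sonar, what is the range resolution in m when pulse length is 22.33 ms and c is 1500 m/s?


dR = c*tau/2 = 1500 * 22.33e-3 / 2 = 16.7475

16.7475 m


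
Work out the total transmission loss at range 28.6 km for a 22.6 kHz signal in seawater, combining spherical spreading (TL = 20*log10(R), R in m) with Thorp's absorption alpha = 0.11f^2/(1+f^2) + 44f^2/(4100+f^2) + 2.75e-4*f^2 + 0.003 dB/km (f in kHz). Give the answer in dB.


Step 1 (Thorp): alpha = 0.11*510.76/(1+510.76) + 44*510.76/(4100+510.76) + 2.75e-4*510.76 + 0.003 = 5.1274 dB/km
Step 2: TL_spread = 20*log10(28600) = 89.13 dB
Step 3: TL_abs = alpha*R = 5.1274 * 28.6 = 146.64 dB
Step 4: TL_total = 89.13 + 146.64 = 235.77

235.77 dB


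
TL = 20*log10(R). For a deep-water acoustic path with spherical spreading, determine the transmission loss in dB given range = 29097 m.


89.28 dB


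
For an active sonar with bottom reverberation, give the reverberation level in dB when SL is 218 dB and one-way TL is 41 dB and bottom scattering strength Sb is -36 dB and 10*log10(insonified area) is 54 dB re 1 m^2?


RL = SL - 2*TL + Sb + 10*log10(A) = 218 - 2*41 + (-36) + 54 = 154

154 dB


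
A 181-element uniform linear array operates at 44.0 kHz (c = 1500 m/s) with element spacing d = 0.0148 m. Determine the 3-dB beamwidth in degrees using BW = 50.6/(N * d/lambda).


Step 1: lambda = 1500/44000 = 0.03409 m
Step 2: d/lambda = 0.0148/0.03409 = 0.4341
Step 3: BW = 50.6/(N * d/lambda) = 50.6/(181 * 0.4341) = 0.64

0.64 deg


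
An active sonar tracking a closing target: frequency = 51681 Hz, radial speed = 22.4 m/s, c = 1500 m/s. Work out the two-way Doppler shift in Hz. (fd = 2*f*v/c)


fd = 2*f*v/c = 2 * 51681 * 22.4 / 1500 = 1543.54

1543.54 Hz


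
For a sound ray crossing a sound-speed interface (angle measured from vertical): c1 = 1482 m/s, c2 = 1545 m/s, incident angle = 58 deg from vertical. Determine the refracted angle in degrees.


sin(theta2) = (c2/c1)*sin(theta1) = (1545/1482)*sin(58 deg) = 0.8841
theta2 = arcsin(0.8841) = 62.14

62.14 deg


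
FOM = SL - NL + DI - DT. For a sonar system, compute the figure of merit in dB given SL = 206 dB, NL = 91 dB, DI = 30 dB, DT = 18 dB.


FOM = SL - NL + DI - DT = 206 - 91 + 30 - 18 = 127

127 dB


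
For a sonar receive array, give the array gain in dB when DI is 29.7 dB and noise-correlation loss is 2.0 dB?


AG = DI - L_corr = 29.7 - 2.0 = 27.7

27.7 dB


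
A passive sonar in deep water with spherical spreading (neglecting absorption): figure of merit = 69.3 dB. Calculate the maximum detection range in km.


At max range FOM = TL, so 20*log10(R) = 69.3
R = 10^(69.3/20) = 2917.43 m = 2.92 km

2.92 km


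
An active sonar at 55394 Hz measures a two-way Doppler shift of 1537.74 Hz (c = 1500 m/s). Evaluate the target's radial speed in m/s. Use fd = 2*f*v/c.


From fd = 2*f*v/c, v = c*fd/(2*f) = 1500 * 1537.74 / (2*55394) = 20.82

20.82 m/s


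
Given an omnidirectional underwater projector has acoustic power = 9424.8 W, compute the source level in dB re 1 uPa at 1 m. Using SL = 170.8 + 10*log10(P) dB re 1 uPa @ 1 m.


SL = 170.8 + 10*log10(9424.8) = 170.8 + 39.74 = 210.54

210.54 dB


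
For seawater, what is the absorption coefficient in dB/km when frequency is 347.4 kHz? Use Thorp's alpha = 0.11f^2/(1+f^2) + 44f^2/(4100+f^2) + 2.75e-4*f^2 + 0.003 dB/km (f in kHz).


75.856 dB/km


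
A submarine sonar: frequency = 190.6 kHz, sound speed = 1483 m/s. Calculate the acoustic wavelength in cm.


lambda = c/f = 1483 / 190600 = 0.0078 m = 0.78 cm

0.78 cm


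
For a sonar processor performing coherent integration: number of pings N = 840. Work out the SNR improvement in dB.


29.24 dB


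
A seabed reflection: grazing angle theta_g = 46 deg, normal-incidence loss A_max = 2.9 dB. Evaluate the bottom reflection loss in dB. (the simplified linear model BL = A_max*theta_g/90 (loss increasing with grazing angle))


BL = A_max * theta_g / 90 = 2.9 * 46 / 90 = 1.48

1.48 dB


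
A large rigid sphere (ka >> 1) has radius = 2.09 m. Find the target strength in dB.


TS = 10*log10(2.09^2 / 4) = 10*log10(1.092025) = 0.38

0.38 dB


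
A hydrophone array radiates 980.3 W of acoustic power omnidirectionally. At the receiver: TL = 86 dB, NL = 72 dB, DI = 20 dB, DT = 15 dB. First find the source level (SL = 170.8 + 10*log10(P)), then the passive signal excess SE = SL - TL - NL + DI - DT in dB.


Step 1: SL = 170.8 + 10*log10(980.3) = 200.71 dB
Step 2: SE = SL - TL - NL + DI - DT = 200.71 - 86 - 72 + 20 - 15 = 47.71

47.71 dB


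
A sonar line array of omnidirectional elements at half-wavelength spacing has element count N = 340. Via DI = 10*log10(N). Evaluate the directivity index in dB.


DI = 10*log10(340) = 25.31

25.31 dB


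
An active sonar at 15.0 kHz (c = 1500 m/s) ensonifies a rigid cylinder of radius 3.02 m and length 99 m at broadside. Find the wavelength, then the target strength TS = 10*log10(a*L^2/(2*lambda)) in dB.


Step 1: lambda = c/f = 1500/15000 = 0.1 m
Step 2: TS = 10*log10(a*L^2/(2*lambda)) = 10*log10(3.02*99^2/(2*0.1)) = 51.7

51.7 dB


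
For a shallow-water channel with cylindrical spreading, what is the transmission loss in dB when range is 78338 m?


48.94 dB


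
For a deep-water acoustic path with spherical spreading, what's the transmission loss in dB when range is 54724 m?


94.76 dB


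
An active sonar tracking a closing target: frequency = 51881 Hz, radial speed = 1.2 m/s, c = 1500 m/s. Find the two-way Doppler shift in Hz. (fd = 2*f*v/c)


83.01 Hz


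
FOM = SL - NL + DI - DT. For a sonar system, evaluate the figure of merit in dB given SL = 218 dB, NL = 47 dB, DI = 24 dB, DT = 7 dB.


FOM = SL - NL + DI - DT = 218 - 47 + 24 - 7 = 188

188 dB


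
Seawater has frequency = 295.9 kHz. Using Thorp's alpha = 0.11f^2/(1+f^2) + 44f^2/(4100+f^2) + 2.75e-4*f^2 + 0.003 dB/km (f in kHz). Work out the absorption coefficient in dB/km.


66.223 dB/km


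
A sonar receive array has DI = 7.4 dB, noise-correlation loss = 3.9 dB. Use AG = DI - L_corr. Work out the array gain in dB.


3.5 dB


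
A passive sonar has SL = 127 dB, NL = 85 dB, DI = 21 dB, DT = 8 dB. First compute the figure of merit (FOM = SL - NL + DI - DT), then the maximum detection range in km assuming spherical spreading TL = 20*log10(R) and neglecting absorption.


Step 1: FOM = SL - NL + DI - DT = 127 - 85 + 21 - 8 = 55 dB
Step 2: at max range FOM = TL = 20*log10(R), so R = 10^(55/20) = 562.34 m = 0.56 km

0.56 km


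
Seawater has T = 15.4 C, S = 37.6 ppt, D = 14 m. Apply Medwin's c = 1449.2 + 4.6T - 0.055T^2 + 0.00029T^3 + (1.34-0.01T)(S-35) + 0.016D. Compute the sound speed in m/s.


c = 1449.2 + 4.6*15.4 - 0.055*15.4^2 + 0.00029*15.4^3 + (1.34 - 0.01*15.4)*(37.6 - 35) + 0.016*14 = 1511.36

1511.36 m/s


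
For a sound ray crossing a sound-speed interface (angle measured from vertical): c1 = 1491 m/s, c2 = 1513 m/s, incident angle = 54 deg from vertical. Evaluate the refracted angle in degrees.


55.18 deg


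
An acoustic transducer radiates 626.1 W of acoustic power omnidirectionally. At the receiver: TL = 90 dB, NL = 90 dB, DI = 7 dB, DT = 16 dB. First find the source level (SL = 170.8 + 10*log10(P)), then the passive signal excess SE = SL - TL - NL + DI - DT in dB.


Step 1: SL = 170.8 + 10*log10(626.1) = 198.77 dB
Step 2: SE = SL - TL - NL + DI - DT = 198.77 - 90 - 90 + 7 - 16 = 9.77

9.77 dB


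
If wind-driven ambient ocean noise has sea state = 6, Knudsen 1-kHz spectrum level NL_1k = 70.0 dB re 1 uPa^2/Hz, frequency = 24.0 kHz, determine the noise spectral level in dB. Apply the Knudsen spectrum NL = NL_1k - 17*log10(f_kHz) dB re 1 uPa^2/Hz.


46.54 dB


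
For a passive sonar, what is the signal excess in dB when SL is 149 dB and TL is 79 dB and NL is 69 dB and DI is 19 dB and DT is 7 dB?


SE = SL - TL - NL + DI - DT = 149 - 79 - 69 + 19 - 7 = 13

13 dB


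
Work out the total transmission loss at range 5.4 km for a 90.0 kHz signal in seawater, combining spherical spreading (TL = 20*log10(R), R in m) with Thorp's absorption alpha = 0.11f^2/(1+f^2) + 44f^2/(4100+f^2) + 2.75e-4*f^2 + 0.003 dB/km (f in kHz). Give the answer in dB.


245.04 dB


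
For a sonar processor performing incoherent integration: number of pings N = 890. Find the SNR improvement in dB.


Gain = 5*log10(890) = 14.75

14.75 dB


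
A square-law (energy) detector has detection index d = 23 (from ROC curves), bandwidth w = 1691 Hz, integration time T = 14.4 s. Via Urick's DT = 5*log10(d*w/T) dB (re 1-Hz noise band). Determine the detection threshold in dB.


DT = 5*log10(d*w/T) = 5*log10(23 * 1691 / 14.4) = 5*log10(2700.9) = 17.16

17.16 dB


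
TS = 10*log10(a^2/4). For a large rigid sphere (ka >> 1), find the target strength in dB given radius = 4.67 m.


TS = 10*log10(4.67^2 / 4) = 10*log10(5.452225) = 7.37

7.37 dB


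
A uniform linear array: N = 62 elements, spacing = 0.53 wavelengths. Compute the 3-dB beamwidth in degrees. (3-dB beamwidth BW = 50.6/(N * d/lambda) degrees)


BW = 50.6 / (62 * 0.53) = 50.6 / 32.86 = 1.54

1.54 deg


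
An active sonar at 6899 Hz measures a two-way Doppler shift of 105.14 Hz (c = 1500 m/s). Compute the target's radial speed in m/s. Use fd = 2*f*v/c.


From fd = 2*f*v/c, v = c*fd/(2*f) = 1500 * 105.14 / (2*6899) = 11.43

11.43 m/s


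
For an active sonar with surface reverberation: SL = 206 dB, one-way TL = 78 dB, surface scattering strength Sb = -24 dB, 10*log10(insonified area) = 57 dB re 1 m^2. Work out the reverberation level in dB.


83 dB


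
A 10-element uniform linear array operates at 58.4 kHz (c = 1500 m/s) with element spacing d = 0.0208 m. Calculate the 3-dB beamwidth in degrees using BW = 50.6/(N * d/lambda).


Step 1: lambda = 1500/58400 = 0.02568 m
Step 2: d/lambda = 0.0208/0.02568 = 0.81
Step 3: BW = 50.6/(N * d/lambda) = 50.6/(10 * 0.81) = 6.25

6.25 deg


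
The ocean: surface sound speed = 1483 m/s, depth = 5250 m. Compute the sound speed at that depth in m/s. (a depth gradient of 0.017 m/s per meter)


1572.25 m/s


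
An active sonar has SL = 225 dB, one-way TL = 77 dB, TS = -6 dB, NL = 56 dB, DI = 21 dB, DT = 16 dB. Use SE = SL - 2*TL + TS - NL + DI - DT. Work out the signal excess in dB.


14 dB


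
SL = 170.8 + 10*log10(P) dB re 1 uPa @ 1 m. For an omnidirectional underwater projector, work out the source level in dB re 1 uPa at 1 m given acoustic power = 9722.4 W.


SL = 170.8 + 10*log10(9722.4) = 170.8 + 39.88 = 210.68

210.68 dB


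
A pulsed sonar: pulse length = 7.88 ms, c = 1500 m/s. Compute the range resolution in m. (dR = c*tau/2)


dR = c*tau/2 = 1500 * 7.88e-3 / 2 = 5.91

5.91 m


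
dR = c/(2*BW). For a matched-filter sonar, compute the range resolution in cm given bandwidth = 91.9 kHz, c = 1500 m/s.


dR = c/(2*BW) = 1500 / (2 * 91.9e3) = 0.0082 m = 0.82 cm

0.82 cm


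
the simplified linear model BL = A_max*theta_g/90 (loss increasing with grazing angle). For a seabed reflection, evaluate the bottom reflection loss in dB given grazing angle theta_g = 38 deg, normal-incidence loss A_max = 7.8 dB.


3.29 dB


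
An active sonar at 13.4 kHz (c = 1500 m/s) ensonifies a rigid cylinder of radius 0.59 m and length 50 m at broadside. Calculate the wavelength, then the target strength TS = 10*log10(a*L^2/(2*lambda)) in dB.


Step 1: lambda = c/f = 1500/13400 = 0.11194 m
Step 2: TS = 10*log10(a*L^2/(2*lambda)) = 10*log10(0.59*50^2/(2*0.11194)) = 38.19

38.19 dB


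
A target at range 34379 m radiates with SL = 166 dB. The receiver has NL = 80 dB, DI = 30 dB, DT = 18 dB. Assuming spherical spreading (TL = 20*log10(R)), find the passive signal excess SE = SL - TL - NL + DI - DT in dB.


7.27 dB


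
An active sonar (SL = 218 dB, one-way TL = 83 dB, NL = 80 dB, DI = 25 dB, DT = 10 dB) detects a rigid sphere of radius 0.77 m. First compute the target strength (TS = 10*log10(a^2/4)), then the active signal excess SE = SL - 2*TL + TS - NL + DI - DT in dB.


Step 1: TS = 10*log10(0.77^2/4) = -8.29 dB
Step 2: SE = SL - 2*TL + TS - NL + DI - DT = 218 - 2*83 + (-8.29) - 80 + 25 - 10 = -21.29

-21.29 dB


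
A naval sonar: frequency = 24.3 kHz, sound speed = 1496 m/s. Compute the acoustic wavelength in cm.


lambda = c/f = 1496 / 24300 = 0.0616 m = 6.16 cm

6.16 cm


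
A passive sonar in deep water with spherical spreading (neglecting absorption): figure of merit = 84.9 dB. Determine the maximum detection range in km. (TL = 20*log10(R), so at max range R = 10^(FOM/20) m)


At max range FOM = TL, so 20*log10(R) = 84.9
R = 10^(84.9/20) = 17579.24 m = 17.58 km

17.58 km


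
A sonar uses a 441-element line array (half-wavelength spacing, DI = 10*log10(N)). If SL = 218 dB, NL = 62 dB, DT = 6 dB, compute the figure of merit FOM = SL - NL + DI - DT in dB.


Step 1: DI = 10*log10(441) = 26.44 dB
Step 2: FOM = SL - NL + DI - DT = 218 - 62 + 26.44 - 6 = 176.44

176.44 dB


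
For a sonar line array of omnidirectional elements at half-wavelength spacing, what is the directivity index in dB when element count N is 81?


DI = 10*log10(81) = 19.08

19.08 dB


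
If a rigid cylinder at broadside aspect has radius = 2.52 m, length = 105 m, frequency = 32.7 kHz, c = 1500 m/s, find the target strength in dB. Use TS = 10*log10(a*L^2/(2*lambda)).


lambda = 1500/32700 = 0.04587 m
TS = 10*log10(2.52*105^2/(2*0.04587)) = 54.81

54.81 dB


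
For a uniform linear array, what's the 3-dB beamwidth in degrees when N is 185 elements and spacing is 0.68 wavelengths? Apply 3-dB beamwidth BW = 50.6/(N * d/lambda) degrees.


BW = 50.6 / (185 * 0.68) = 50.6 / 125.8 = 0.4

0.4 deg


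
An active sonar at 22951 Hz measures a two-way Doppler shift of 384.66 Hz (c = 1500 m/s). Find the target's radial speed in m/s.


12.57 m/s


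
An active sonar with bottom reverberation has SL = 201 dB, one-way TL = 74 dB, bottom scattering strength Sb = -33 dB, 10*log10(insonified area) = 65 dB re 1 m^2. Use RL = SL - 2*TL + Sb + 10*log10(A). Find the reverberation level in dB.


RL = SL - 2*TL + Sb + 10*log10(A) = 201 - 2*74 + (-33) + 65 = 85

85 dB


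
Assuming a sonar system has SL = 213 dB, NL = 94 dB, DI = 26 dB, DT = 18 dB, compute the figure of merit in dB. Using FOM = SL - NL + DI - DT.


127 dB


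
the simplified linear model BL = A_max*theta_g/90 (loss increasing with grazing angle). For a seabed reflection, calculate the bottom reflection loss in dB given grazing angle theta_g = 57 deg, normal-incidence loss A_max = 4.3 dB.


BL = A_max * theta_g / 90 = 4.3 * 57 / 90 = 2.72

2.72 dB


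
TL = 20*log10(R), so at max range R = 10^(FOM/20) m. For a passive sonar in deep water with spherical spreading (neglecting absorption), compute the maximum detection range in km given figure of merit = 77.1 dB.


7.16 km


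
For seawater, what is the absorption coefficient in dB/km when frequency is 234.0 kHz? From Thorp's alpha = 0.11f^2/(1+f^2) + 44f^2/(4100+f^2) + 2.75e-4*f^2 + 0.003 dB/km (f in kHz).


f^2 = 54756.0
alpha = 0.11*54756.0/(1+54756.0) + 44*54756.0/(4100+54756.0) + 2.75e-4*54756.0 + 0.003 = 56.106

56.106 dB/km


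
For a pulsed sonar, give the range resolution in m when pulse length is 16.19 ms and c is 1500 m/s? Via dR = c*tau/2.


dR = c*tau/2 = 1500 * 16.19e-3 / 2 = 12.1425

12.1425 m


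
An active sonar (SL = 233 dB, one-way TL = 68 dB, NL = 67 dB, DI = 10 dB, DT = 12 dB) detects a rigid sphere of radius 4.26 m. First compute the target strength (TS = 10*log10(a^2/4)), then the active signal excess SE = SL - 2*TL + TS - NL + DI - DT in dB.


Step 1: TS = 10*log10(4.26^2/4) = 6.57 dB
Step 2: SE = SL - 2*TL + TS - NL + DI - DT = 233 - 2*68 + (6.57) - 67 + 10 - 12 = 34.57

34.57 dB


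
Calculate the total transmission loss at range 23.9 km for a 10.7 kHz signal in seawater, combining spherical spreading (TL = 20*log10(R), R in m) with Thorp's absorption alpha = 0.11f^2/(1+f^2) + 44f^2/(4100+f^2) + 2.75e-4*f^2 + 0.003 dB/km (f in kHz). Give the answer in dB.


Step 1 (Thorp): alpha = 0.11*114.49/(1+114.49) + 44*114.49/(4100+114.49) + 2.75e-4*114.49 + 0.003 = 1.3388 dB/km
Step 2: TL_spread = 20*log10(23900) = 87.57 dB
Step 3: TL_abs = alpha*R = 1.3388 * 23.9 = 32.0 dB
Step 4: TL_total = 87.57 + 32.0 = 119.57

119.57 dB


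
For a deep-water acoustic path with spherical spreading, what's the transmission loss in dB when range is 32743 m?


TL = 20*log10(32743) = 90.3

90.3 dB


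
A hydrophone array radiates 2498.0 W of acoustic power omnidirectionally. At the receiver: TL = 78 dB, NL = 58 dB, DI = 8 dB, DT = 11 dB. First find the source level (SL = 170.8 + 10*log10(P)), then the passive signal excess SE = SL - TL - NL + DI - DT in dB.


Step 1: SL = 170.8 + 10*log10(2498.0) = 204.78 dB
Step 2: SE = SL - TL - NL + DI - DT = 204.78 - 78 - 58 + 8 - 11 = 65.78

65.78 dB


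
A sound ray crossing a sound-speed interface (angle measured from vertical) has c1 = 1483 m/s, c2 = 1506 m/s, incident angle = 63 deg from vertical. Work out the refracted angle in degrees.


sin(theta2) = (c2/c1)*sin(theta1) = (1506/1483)*sin(63 deg) = 0.90483
theta2 = arcsin(0.90483) = 64.8

64.8 deg


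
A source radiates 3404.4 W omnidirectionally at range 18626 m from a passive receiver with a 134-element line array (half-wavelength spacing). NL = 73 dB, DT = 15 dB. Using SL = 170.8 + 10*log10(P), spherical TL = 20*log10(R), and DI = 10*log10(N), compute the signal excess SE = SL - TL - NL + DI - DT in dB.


Step 1: SL = 170.8 + 10*log10(3404.4) = 206.12 dB
Step 2: TL = 20*log10(18626) = 85.4 dB
Step 3: DI = 10*log10(134) = 21.27 dB
Step 4: SE = SL - TL - NL + DI - DT = 206.12 - 85.4 - 73 + 21.27 - 15 = 53.99

53.99 dB


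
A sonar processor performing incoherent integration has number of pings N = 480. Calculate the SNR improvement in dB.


13.41 dB


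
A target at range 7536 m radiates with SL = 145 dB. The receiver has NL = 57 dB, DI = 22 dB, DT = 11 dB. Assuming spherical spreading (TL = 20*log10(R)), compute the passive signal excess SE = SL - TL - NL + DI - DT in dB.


Step 1: TL = 20*log10(7536) = 77.54 dB
Step 2: SE = 145 - 77.54 - 57 + 22 - 11 = 21.46

21.46 dB


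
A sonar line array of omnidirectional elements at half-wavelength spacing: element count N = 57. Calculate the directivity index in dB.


DI = 10*log10(57) = 17.56

17.56 dB


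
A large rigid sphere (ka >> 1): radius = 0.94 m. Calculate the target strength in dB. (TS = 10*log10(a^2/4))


-6.56 dB


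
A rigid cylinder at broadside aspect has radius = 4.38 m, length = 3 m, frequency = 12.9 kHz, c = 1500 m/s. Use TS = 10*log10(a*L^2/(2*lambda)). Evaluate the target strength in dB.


lambda = 1500/12900 = 0.11628 m
TS = 10*log10(4.38*3^2/(2*0.11628)) = 22.29

22.29 dB


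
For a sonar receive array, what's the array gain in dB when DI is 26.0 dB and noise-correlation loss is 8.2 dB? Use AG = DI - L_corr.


17.8 dB


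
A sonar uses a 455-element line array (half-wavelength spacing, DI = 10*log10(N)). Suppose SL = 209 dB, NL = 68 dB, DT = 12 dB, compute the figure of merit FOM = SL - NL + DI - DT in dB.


155.58 dB


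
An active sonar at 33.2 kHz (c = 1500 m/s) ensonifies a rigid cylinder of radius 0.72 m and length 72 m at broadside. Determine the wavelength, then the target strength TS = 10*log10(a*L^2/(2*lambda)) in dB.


Step 1: lambda = c/f = 1500/33200 = 0.04518 m
Step 2: TS = 10*log10(a*L^2/(2*lambda)) = 10*log10(0.72*72^2/(2*0.04518)) = 46.16

46.16 dB


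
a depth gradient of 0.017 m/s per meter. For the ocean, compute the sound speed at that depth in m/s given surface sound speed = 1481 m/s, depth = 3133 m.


c = 1481 + 0.017 * 3133 = 1534.261

1534.261 m/s


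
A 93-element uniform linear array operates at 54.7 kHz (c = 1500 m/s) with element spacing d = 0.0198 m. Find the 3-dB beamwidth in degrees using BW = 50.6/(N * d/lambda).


Step 1: lambda = 1500/54700 = 0.02742 m
Step 2: d/lambda = 0.0198/0.02742 = 0.7221
Step 3: BW = 50.6/(N * d/lambda) = 50.6/(93 * 0.7221) = 0.75

0.75 deg


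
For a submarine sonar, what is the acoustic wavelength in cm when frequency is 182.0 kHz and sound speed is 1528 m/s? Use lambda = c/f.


lambda = c/f = 1528 / 182000 = 0.0084 m = 0.84 cm

0.84 cm


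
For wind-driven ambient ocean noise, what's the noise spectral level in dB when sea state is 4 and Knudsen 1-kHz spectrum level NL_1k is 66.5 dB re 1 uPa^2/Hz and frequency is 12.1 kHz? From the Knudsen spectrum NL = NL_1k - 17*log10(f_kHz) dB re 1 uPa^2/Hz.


NL = NL_1k - 17*log10(f_kHz) = 66.5 - 17*log10(12.1) = 66.5 - (18.41) = 48.09

48.09 dB


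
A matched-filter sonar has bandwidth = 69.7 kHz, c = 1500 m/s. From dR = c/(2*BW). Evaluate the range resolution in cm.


dR = c/(2*BW) = 1500 / (2 * 69.7e3) = 0.0108 m = 1.08 cm

1.08 cm


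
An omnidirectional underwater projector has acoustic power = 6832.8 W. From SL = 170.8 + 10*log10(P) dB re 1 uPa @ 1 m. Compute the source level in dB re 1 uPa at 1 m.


SL = 170.8 + 10*log10(6832.8) = 170.8 + 38.35 = 209.15

209.15 dB
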